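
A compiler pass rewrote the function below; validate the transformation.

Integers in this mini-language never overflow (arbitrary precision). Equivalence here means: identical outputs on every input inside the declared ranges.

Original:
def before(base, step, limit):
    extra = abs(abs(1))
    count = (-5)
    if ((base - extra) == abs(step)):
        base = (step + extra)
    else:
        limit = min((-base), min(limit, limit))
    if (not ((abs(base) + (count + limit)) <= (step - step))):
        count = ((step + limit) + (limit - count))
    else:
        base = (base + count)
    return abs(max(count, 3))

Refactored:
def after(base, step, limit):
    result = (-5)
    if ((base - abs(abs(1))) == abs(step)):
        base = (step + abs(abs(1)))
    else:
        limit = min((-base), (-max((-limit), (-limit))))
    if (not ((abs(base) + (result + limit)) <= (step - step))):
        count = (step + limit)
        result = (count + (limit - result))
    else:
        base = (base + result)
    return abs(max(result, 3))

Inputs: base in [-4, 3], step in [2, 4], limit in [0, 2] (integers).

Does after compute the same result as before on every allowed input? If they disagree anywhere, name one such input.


Side by side, the visible changes include: constant usage differs, and min/max/abs usage differs, and local variable names differ.
Tracing base=0, step=3, limit=0: before: extra = 1; count = -5; ((base - extra) == abs(step)) -> false; limit = 0; (not ((abs(base) + (count + limit)) <= (step - step))) -> false; base = -5; return 3 | after: result = -5; ((base - abs(abs(1))) == abs(step)) -> false; limit = 0; (not ((abs(base) + (result + limit)) <= (step - step))) -> false; base = -5; return 3 — matching result 3.
Sweeping the whole domain (72 inputs) finds no disagreement.
verdict: equivalent


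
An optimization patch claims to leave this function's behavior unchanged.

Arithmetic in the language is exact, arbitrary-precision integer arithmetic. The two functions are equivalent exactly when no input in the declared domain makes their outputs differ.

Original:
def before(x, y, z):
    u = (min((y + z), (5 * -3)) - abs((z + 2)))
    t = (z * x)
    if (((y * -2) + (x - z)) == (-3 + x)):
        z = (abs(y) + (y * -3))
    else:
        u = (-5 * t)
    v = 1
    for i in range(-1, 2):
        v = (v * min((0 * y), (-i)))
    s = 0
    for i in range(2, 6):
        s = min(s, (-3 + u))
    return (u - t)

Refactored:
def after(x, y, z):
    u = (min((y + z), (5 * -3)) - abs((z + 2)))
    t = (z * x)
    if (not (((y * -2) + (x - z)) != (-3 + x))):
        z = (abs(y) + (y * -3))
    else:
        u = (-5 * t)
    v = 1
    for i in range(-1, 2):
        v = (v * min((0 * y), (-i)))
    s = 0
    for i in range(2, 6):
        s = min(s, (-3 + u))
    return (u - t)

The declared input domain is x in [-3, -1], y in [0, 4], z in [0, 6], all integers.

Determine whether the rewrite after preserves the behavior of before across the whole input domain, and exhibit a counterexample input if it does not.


Equivalent — the differences include boolean connective usage differs; and comparison usage differs, yet no declared input distinguishes the two.
Tracing x=-2, y=3, z=1: before: u becomes -18; next t becomes -2; next (((y * -2) + (x - z)) == (-3 + x)) evaluates to false; next u becomes 10; next v becomes 1; next at i=-1:; next v becomes 0; next at i=0:; next v becomes 0; next at i=1:; next v becomes 0; next s becomes 0; next at i=2:; next s becomes 0; next at i=3:; next s becomes 0; next at i=4:; next s becomes 0; next at i=5:; next s becomes 0; next final value 12 | after: u becomes -18; next t becomes -2; next (not (((y * -2) + (x - z)) != (-3 + x))) evaluates to false; next u becomes 10; next v becomes 1; next at i=-1:; next v becomes 0; next at i=0:; next v becomes 0; next at i=1:; next v becomes 0; next s becomes 0; next at i=2:; next s becomes 0; next at i=3:; next s becomes 0; next at i=4:; next s becomes 0; next at i=5:; next s becomes 0; next final value 12 — matching result 12.
Every one of the 105 inputs gives matching results.
verdict: equivalent


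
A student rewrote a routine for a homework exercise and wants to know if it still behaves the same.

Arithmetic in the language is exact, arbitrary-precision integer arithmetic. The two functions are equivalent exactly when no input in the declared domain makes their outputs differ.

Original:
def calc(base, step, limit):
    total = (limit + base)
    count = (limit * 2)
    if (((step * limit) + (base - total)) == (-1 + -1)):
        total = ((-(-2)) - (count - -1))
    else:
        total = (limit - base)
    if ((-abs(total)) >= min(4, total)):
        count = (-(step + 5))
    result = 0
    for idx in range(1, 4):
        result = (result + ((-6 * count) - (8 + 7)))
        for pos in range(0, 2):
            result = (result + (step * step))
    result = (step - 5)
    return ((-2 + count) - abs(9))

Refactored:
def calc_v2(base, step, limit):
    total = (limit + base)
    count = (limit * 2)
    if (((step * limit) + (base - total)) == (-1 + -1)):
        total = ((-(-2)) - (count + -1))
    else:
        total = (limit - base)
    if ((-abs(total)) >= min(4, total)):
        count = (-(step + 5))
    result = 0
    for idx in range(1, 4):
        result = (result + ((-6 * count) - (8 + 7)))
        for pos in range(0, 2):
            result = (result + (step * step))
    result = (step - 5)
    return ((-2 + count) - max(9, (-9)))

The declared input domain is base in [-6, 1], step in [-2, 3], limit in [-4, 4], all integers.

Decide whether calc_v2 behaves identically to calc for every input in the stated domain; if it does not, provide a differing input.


Consider the input base=-6, step=-1, limit=1.
calc: total=-5, then count=2, then (((step * limit) + (base - total)) == (-1 + -1)) is true, then total=-1, then ((-abs(total)) >= min(4, total)) is true, then count=-4, then result=0, then (idx=1), then result=9, then (pos=0), then result=10, then (pos=1), then result=11, then (idx=2), then result=20, then (pos=0), then result=21, then (pos=1), then result=22, then (idx=3), then result=31, then (pos=0), then result=32, then (pos=1), then result=33, then result=-6, then returns -15
calc_v2: total=-5, then count=2, then (((step * limit) + (base - total)) == (-1 + -1)) is true, then total=1, then ((-abs(total)) >= min(4, total)) is false, then result=0, then (idx=1), then result=-27, then (pos=0), then result=-26, then (pos=1), then result=-25, then (idx=2), then result=-52, then (pos=0), then result=-51, then (pos=1), then result=-50, then (idx=3), then result=-77, then (pos=0), then result=-76, then (pos=1), then result=-75, then result=-6, then returns -9
-15 vs -9 — the two versions disagree here.
verdict: not equivalent; witness: base=-6, step=-1, limit=1


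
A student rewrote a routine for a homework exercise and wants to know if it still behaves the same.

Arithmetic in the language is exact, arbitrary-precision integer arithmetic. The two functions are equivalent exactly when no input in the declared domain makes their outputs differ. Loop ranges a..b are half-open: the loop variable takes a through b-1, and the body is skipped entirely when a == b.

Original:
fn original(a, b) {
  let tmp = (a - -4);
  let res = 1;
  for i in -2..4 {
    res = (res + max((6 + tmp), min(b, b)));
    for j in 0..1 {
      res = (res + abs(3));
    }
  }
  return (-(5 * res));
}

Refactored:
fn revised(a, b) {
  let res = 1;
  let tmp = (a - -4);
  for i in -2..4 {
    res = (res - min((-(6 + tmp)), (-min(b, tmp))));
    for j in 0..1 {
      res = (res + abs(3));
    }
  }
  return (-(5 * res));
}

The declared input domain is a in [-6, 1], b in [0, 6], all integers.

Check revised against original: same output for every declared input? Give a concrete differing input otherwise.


Take a=-6, b=5.
original: tmp becomes -2; next res becomes 1; next at i=-2:; next res becomes 6; next at j=0:; next res becomes 9; next at i=-1:; next res becomes 14; next at j=0:; next res becomes 17; next at i=0:; next res becomes 22; next at j=0:; next res becomes 25; next at i=1:; next res becomes 30; next at j=0:; next res becomes 33; next at i=2:; next res becomes 38; next at j=0:; next res becomes 41; next at i=3:; next res becomes 46; next at j=0:; next res becomes 49; next final value -245
revised: res becomes 1; next tmp becomes -2; next at i=-2:; next res becomes 5; next at j=0:; next res becomes 8; next at i=-1:; next res becomes 12; next at j=0:; next res becomes 15; next at i=0:; next res becomes 19; next at j=0:; next res becomes 22; next at i=1:; next res becomes 26; next at j=0:; next res becomes 29; next at i=2:; next res becomes 33; next at j=0:; next res becomes 36; next at i=3:; next res becomes 40; next at j=0:; next res becomes 43; next final value -215
-245 != -215, so the rewrite changes behavior.
verdict: not equivalent; witness: a=-6, b=5


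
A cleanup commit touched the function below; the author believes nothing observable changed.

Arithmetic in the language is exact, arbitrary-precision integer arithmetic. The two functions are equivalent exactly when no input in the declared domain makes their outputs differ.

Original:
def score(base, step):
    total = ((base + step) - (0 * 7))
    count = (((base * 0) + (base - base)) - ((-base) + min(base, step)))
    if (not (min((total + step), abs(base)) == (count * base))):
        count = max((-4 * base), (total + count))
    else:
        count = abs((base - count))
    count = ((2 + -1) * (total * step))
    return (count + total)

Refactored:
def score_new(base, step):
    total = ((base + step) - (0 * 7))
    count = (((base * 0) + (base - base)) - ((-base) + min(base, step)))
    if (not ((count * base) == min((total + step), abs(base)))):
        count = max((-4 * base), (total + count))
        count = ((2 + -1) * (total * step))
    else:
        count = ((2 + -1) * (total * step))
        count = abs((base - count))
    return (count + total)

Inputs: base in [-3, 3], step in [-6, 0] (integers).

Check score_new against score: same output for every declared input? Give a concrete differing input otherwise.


At base=1, step=0: score gives 1, score_new gives 2.
verdict: not equivalent; witness: base=1, step=0


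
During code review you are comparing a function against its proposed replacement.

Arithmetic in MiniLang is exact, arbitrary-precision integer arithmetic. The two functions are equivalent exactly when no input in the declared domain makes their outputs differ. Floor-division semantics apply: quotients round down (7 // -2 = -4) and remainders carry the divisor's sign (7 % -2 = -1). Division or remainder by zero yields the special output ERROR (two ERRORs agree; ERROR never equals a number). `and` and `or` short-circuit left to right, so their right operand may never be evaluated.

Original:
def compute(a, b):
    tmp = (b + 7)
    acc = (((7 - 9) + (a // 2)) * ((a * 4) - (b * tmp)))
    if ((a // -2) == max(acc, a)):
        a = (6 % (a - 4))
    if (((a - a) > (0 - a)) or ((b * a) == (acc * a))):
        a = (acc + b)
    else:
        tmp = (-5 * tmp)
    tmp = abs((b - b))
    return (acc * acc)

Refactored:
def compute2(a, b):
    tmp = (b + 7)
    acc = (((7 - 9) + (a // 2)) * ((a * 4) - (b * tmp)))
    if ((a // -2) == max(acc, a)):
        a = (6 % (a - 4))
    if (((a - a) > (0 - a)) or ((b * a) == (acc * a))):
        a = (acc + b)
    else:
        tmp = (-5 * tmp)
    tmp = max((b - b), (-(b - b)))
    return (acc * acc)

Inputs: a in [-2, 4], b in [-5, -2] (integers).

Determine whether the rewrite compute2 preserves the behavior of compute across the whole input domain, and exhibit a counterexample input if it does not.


Equivalent — the differences include arithmetic usage differs, plus min/max/abs usage differs, yet no declared input distinguishes the two.
As a probe, take a=0, b=-4: compute runs tmp=3, then acc=-24, then ((a // -2) == max(acc, a)) is true, then a=-2, then (((a - a) > (0 - a)) or ((b * a) == (acc * a))) is false, then tmp=-15, then tmp=0, then returns 576; compute2 runs tmp=3, then acc=-24, then ((a // -2) == max(acc, a)) is true, then a=-2, then (((a - a) > (0 - a)) or ((b * a) == (acc * a))) is false, then tmp=-15, then tmp=0, then returns 576; both end at 576.
Sweeping the whole domain (28 inputs) finds no disagreement.
verdict: equivalent


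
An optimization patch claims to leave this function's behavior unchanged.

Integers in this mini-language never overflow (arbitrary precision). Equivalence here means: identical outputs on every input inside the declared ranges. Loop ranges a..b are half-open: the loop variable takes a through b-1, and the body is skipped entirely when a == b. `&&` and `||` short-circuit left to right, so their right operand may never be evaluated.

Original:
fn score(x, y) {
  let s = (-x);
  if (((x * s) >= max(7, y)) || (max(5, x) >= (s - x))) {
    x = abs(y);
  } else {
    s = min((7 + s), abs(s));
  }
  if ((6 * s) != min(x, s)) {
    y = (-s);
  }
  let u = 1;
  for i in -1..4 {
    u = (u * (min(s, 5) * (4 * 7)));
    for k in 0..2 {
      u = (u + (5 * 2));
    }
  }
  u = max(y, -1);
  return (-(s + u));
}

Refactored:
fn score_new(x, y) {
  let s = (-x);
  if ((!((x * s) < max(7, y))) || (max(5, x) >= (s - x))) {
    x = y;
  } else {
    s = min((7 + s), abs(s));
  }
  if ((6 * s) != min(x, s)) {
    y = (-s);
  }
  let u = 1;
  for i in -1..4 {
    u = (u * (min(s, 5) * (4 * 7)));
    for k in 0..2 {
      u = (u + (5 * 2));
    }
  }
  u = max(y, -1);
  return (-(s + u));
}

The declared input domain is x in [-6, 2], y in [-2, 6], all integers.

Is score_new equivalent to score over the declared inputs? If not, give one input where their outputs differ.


Take x=0, y=-2.
score: s=0, then (((x * s) >= max(7, y)) || (max(5, x) >= (s - x))) is true, then x=2, then ((6 * s) != min(x, s)) is false, then u=1, then (i=-1), then u=0, then (k=0), then u=10, then (k=1), then u=20, then (i=0), then u=0, then (k=0), then u=10, then (k=1), then u=20, then (i=1), then u=0, then (k=0), then u=10, then (k=1), then u=20, then (i=2), then u=0, then (k=0), then u=10, then (k=1), then u=20, then (i=3), then u=0, then (k=0), then u=10, then (k=1), then u=20, then u=-1, then returns 1
score_new: s=0, then ((!((x * s) < max(7, y))) || (max(5, x) >= (s - x))) is true, then x=-2, then ((6 * s) != min(x, s)) is true, then y=0, then u=1, then (i=-1), then u=0, then (k=0), then u=10, then (k=1), then u=20, then (i=0), then u=0, then (k=0), then u=10, then (k=1), then u=20, then (i=1), then u=0, then (k=0), then u=10, then (k=1), then u=20, then (i=2), then u=0, then (k=0), then u=10, then (k=1), then u=20, then (i=3), then u=0, then (k=0), then u=10, then (k=1), then u=20, then u=0, then returns 0
1 != 0, so the rewrite changes behavior.
verdict: not equivalent; witness: x=0, y=-2


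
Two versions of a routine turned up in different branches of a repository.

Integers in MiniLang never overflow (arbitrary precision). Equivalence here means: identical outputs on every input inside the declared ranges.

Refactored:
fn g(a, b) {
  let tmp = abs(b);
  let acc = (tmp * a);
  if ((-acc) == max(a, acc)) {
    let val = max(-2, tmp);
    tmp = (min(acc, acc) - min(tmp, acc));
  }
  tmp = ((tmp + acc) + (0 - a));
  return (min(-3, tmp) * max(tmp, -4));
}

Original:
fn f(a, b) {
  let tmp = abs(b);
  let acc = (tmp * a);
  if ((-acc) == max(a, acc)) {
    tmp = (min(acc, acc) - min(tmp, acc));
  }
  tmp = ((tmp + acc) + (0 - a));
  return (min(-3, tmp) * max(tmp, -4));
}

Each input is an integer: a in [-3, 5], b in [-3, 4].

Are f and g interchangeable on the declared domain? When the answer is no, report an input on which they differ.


Behavior is preserved: although statement counts differ, plus min/max/abs usage differs, plus local variable names differ, plus constant usage differs, the outputs never diverge.
Tracing a=-2, b=-2: f: tmp becomes 2; next acc becomes -4; next ((-acc) == max(a, acc)) evaluates to false; next tmp becomes 0; next final value 0 | g: tmp becomes 2; next acc becomes -4; next ((-acc) == max(a, acc)) evaluates to false; next tmp becomes 0; next final value 0 — matching result 0.
An exhaustive pass over the 72 declared inputs shows identical outputs.
verdict: equivalent


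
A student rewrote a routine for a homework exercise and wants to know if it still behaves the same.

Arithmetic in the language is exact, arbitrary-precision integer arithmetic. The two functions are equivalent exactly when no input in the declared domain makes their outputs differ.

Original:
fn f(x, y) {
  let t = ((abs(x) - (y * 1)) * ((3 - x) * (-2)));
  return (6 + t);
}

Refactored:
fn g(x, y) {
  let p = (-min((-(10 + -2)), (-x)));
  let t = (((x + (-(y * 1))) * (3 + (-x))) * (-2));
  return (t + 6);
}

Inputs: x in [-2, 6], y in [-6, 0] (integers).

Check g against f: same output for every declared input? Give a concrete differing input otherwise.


Try x=-2, y=-6.
f: t=-80, then returns -74
g: p=8, then t=-40, then returns -34
-74 against -34: the behavior changed.
verdict: not equivalent; witness: x=-2, y=-6


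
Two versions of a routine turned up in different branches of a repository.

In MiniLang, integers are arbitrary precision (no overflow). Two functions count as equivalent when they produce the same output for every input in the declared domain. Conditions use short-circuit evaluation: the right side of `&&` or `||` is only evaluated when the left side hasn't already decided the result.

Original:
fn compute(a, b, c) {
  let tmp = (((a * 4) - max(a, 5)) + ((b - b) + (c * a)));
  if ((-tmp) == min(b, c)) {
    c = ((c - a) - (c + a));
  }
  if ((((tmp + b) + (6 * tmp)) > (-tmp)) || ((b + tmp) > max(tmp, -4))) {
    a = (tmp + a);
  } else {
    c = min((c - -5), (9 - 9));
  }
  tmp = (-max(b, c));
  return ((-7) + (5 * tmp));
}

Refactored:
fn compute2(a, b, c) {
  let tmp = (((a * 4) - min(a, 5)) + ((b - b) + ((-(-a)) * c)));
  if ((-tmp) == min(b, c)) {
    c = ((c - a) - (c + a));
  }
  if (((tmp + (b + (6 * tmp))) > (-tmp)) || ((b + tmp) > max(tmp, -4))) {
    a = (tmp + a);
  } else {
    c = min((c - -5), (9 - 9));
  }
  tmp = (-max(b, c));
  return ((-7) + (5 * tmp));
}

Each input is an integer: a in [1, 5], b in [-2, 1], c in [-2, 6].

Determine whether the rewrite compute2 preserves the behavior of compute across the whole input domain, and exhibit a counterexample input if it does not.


Run the pair on a=1, b=-2, c=-2.
compute: tmp becomes -3; next ((-tmp) == min(b, c)) evaluates to false; next ((((tmp + b) + (6 * tmp)) > (-tmp)) || ((b + tmp) > max(tmp, -4))) evaluates to false; next c becomes 0; next tmp becomes 0; next final value -7
compute2: tmp becomes 1; next ((-tmp) == min(b, c)) evaluates to false; next (((tmp + (b + (6 * tmp))) > (-tmp)) || ((b + tmp) > max(tmp, -4))) evaluates to true; next a becomes 2; next tmp becomes 2; next final value 3
-7 != 3, so the rewrite changes behavior.
verdict: not equivalent; witness: a=1, b=-2, c=-2


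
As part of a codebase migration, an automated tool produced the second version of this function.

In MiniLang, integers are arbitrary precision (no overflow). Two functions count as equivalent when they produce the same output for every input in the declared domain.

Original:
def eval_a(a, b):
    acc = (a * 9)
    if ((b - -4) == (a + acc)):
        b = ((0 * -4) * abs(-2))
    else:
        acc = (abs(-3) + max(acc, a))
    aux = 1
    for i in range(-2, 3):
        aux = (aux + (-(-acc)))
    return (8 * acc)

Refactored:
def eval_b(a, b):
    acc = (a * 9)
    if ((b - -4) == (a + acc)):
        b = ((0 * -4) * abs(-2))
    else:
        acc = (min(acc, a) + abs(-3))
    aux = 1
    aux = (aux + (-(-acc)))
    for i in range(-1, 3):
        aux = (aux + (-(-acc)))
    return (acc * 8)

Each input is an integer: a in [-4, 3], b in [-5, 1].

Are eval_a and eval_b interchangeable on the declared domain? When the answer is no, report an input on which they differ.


Take a=-4, b=-5.
eval_a: acc=-36, then ((b - -4) == (a + acc)) is false, then acc=-1, then aux=1, then (i=-2), then aux=0, then (i=-1), then aux=-1, then (i=0), then aux=-2, then (i=1), then aux=-3, then (i=2), then aux=-4, then returns -8
eval_b: acc=-36, then ((b - -4) == (a + acc)) is false, then acc=-33, then aux=1, then aux=-32, then (i=-1), then aux=-65, then (i=0), then aux=-98, then (i=1), then aux=-131, then (i=2), then aux=-164, then returns -264
-8 and -264 differ, so these are not the same function on this domain.
verdict: not equivalent; witness: a=-4, b=-5


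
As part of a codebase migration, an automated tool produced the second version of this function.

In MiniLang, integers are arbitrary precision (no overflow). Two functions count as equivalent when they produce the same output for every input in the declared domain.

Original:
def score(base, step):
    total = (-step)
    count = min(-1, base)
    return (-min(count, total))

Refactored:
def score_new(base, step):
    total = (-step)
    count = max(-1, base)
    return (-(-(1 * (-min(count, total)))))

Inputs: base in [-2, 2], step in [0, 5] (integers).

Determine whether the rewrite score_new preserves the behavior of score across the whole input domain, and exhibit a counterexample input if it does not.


Take base=-2, step=0.
score: total=0, then count=-2, then returns 2
score_new: total=0, then count=-1, then returns 1
2 and 1 differ, so these are not the same function on this domain.
verdict: not equivalent; witness: base=-2, step=0


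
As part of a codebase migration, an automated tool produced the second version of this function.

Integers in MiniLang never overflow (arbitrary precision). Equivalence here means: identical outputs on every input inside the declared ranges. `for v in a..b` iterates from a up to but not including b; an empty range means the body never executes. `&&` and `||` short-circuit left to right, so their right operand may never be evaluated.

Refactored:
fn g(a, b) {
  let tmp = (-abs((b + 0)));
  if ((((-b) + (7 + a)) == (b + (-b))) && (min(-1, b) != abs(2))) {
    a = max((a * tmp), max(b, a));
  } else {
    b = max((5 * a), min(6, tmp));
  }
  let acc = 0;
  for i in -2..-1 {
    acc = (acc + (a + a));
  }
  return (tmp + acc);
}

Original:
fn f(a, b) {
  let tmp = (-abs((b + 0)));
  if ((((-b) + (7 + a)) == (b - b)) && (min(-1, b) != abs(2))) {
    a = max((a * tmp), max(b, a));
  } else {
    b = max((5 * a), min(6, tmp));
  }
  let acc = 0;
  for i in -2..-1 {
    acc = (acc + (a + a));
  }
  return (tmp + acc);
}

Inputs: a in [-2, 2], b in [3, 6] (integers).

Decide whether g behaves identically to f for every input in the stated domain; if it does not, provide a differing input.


The two are interchangeable: arithmetic usage differs, and every declared input agrees.
Spot check at a=1, b=6 — f: tmp := -6 | ((((-b) + (7 + a)) == (b - b)) && (min(-1, b) != abs(2))): false | b := 5 | acc := 0 | iter i=-2: | acc := 2 | result -4. g: tmp := -6 | ((((-b) + (7 + a)) == (b + (-b))) && (min(-1, b) != abs(2))): false | b := 5 | acc := 0 | iter i=-2: | acc := 2 | result -4. Both give -4.
An exhaustive pass over the 20 declared inputs shows identical outputs.
verdict: equivalent


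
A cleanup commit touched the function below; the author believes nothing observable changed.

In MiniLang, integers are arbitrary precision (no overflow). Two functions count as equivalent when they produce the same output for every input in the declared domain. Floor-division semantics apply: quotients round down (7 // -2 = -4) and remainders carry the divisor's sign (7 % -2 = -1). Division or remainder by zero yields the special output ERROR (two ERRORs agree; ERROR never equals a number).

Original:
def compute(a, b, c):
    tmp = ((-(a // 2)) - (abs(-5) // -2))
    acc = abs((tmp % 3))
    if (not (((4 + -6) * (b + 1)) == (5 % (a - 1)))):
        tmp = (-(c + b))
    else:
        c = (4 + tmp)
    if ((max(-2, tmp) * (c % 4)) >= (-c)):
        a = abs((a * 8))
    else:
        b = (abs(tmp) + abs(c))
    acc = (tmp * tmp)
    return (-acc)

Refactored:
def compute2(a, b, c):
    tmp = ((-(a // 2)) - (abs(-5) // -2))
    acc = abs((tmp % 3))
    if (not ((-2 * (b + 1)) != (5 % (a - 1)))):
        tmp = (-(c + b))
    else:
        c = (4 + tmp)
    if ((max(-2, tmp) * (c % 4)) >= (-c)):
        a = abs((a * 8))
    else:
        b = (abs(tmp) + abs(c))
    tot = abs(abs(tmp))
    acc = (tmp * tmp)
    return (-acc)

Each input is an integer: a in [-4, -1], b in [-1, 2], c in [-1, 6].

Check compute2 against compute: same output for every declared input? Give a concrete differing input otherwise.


Not equivalent: a=-4, b=-1, c=-1 separates them (-25 vs -4).
compute: tmp becomes 5; next acc becomes 2; next (not (((4 + -6) * (b + 1)) == (5 % (a - 1)))) evaluates to false; next c becomes 9; next ((max(-2, tmp) * (c % 4)) >= (-c)) evaluates to true; next a becomes 32; next acc becomes 25; next final value -25
compute2: tmp becomes 5; next acc becomes 2; next (not ((-2 * (b + 1)) != (5 % (a - 1)))) evaluates to true; next tmp becomes 2; next ((max(-2, tmp) * (c % 4)) >= (-c)) evaluates to true; next a becomes 32; next tot becomes 2; next acc becomes 4; next final value -4
verdict: not equivalent; witness: a=-4, b=-1, c=-1


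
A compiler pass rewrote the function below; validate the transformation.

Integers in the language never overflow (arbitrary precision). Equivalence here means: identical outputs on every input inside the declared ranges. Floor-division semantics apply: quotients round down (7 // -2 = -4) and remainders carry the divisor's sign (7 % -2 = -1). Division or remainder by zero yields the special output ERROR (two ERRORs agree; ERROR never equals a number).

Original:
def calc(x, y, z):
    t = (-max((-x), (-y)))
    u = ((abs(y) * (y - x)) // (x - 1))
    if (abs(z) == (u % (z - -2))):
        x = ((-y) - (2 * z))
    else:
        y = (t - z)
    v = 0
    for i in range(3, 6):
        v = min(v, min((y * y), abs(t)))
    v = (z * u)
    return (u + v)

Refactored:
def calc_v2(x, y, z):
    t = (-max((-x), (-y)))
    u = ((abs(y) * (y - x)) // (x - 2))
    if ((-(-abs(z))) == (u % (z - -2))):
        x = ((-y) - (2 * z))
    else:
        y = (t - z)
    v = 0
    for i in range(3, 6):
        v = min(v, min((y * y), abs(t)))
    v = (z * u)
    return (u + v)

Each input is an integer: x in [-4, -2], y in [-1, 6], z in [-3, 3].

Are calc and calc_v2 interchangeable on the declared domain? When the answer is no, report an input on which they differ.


Take x=-4, y=2, z=-3.
calc: t becomes -4; next u becomes -3; next (abs(z) == (u % (z - -2))) evaluates to false; next y becomes -1; next v becomes 0; next at i=3:; next v becomes 0; next at i=4:; next v becomes 0; next at i=5:; next v becomes 0; next v becomes 9; next final value 6
calc_v2: t becomes -4; next u becomes -2; next ((-(-abs(z))) == (u % (z - -2))) evaluates to false; next y becomes -1; next v becomes 0; next at i=3:; next v becomes 0; next at i=4:; next v becomes 0; next at i=5:; next v becomes 0; next v becomes 6; next final value 4
6 != 4, so the rewrite changes behavior.
verdict: not equivalent; witness: x=-4, y=2, z=-3


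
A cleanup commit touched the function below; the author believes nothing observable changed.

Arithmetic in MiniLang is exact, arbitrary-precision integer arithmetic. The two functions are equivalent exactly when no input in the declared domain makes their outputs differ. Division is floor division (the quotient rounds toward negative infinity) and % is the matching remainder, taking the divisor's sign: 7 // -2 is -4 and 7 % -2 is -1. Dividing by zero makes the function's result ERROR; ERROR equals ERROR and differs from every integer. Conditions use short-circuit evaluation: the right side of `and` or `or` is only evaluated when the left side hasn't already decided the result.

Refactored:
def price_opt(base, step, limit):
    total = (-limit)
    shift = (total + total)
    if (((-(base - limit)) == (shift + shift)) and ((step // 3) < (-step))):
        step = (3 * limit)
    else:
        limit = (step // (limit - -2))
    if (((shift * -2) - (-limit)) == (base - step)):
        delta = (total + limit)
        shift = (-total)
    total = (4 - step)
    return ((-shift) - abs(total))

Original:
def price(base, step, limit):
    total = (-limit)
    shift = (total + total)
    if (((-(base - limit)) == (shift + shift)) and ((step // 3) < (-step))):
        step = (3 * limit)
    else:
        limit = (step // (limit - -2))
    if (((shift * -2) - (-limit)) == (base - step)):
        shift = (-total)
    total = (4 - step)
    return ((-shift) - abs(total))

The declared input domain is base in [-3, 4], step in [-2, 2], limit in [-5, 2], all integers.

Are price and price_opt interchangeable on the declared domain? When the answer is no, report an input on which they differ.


The two versions differ — the changes include arithmetic usage differs, and statement counts differ, and local variable names differ.
Tracing base=-3, step=-2, limit=2: price: total := -2 | shift := -4 | (((-(base - limit)) == (shift + shift)) and ((step // 3) < (-step))): false | limit := -1 | (((shift * -2) - (-limit)) == (base - step)): false | total := 6 | result -2 | price_opt: total := -2 | shift := -4 | (((-(base - limit)) == (shift + shift)) and ((step // 3) < (-step))): false | limit := -1 | (((shift * -2) - (-limit)) == (base - step)): false | total := 6 | result -2 — matching result -2.
Checked all 320 inputs in the declared domain: the outputs agree on every one.
verdict: equivalent


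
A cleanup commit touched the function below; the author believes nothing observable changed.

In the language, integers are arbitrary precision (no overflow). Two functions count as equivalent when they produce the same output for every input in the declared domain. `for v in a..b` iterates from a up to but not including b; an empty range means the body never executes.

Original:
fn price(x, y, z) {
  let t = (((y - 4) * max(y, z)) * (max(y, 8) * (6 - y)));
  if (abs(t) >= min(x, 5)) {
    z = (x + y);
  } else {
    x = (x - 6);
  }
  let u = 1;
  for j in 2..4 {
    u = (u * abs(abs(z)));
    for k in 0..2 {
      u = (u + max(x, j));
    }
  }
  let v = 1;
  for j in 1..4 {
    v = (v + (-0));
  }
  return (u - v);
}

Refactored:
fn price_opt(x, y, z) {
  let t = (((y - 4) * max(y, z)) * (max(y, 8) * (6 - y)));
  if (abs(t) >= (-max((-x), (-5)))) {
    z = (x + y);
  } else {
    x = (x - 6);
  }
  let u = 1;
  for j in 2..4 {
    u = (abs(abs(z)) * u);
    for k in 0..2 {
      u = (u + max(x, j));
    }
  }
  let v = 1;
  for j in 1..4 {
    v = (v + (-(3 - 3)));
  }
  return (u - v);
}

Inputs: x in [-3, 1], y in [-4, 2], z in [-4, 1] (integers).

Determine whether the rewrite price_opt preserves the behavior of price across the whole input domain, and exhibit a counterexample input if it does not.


Side by side, the visible changes include: arithmetic usage differs; also min/max/abs usage differs; also constant usage differs.
Spot check at x=1, y=-4, z=1 — price: t=-640, then (abs(t) >= min(x, 5)) is true, then z=-3, then u=1, then (j=2), then u=3, then (k=0), then u=5, then (k=1), then u=7, then (j=3), then u=21, then (k=0), then u=24, then (k=1), then u=27, then v=1, then (j=1), then v=1, then (j=2), then v=1, then (j=3), then v=1, then returns 26. price_opt: t=-640, then (abs(t) >= (-max((-x), (-5)))) is true, then z=-3, then u=1, then (j=2), then u=3, then (k=0), then u=5, then (k=1), then u=7, then (j=3), then u=21, then (k=0), then u=24, then (k=1), then u=27, then v=1, then (j=1), then v=1, then (j=2), then v=1, then (j=3), then v=1, then returns 26. Both give 26.
Across all 210 domain points the two functions coincide.
verdict: equivalent


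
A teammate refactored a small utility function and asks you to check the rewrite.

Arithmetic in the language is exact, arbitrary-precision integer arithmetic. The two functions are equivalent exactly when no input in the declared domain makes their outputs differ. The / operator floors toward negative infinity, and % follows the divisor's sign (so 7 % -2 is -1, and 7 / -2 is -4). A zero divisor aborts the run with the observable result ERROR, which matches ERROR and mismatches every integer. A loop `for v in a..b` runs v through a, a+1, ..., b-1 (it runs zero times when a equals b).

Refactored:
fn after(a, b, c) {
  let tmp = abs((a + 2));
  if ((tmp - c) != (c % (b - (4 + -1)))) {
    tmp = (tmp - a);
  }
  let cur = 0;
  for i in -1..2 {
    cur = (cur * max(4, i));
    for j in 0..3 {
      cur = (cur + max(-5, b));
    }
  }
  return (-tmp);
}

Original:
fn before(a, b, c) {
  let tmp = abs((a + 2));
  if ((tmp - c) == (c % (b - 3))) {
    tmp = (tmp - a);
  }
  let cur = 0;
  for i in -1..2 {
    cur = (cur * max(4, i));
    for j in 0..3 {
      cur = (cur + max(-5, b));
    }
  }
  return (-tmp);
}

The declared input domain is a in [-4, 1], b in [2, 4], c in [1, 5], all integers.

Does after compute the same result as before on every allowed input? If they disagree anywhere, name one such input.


Evaluate both at a=-4, b=2, c=1.
before: tmp=2, then ((tmp - c) == (c % (b - 3))) is false, then cur=0, then (i=-1), then cur=0, then (j=0), then cur=2, then (j=1), then cur=4, then (j=2), then cur=6, then (i=0), then cur=24, then (j=0), then cur=26, then (j=1), then cur=28, then (j=2), then cur=30, then (i=1), then cur=120, then (j=0), then cur=122, then (j=1), then cur=124, then (j=2), then cur=126, then returns -2
after: tmp=2, then ((tmp - c) != (c % (b - (4 + -1)))) is true, then tmp=6, then cur=0, then (i=-1), then cur=0, then (j=0), then cur=2, then (j=1), then cur=4, then (j=2), then cur=6, then (i=0), then cur=24, then (j=0), then cur=26, then (j=1), then cur=28, then (j=2), then cur=30, then (i=1), then cur=120, then (j=0), then cur=122, then (j=1), then cur=124, then (j=2), then cur=126, then returns -6
-2 vs -6 — the two versions disagree here.
verdict: not equivalent; witness: a=-4, b=2, c=1


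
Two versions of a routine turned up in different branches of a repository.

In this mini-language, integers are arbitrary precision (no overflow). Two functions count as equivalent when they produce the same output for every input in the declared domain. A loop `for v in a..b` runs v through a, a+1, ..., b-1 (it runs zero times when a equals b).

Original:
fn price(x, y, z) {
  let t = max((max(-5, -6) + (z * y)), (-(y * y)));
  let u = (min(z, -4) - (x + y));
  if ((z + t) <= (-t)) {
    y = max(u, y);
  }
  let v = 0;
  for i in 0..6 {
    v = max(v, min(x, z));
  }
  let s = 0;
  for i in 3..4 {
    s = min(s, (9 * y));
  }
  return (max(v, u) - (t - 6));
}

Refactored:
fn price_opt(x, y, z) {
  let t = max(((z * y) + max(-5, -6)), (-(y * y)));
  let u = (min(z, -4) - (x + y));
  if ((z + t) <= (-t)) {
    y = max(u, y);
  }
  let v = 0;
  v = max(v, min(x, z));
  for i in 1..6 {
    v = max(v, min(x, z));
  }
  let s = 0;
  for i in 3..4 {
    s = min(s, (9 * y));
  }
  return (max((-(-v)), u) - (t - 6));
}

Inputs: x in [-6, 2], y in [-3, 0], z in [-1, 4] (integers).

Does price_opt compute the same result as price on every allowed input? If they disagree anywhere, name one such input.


Side by side, the visible changes include: statement counts differ; and loop structure differs; and min/max/abs usage differs.
One worked example (x=1, y=-1, z=-1) — price: t := -1 | u := -4 | ((z + t) <= (-t)): true | y := -1 | v := 0 | iter i=0: | v := 0 | iter i=1: | v := 0 | iter i=2: | v := 0 | iter i=3: | v := 0 | iter i=4: | v := 0 | iter i=5: | v := 0 | s := 0 | iter i=3: | s := -9 | result 7; price_opt: t := -1 | u := -4 | ((z + t) <= (-t)): true | y := -1 | v := 0 | v := 0 | iter i=1: | v := 0 | iter i=2: | v := 0 | iter i=3: | v := 0 | iter i=4: | v := 0 | iter i=5: | v := 0 | s := 0 | iter i=3: | s := -9 | result 7; agreement on 7.
Across all 216 domain points the two functions coincide.
verdict: equivalent


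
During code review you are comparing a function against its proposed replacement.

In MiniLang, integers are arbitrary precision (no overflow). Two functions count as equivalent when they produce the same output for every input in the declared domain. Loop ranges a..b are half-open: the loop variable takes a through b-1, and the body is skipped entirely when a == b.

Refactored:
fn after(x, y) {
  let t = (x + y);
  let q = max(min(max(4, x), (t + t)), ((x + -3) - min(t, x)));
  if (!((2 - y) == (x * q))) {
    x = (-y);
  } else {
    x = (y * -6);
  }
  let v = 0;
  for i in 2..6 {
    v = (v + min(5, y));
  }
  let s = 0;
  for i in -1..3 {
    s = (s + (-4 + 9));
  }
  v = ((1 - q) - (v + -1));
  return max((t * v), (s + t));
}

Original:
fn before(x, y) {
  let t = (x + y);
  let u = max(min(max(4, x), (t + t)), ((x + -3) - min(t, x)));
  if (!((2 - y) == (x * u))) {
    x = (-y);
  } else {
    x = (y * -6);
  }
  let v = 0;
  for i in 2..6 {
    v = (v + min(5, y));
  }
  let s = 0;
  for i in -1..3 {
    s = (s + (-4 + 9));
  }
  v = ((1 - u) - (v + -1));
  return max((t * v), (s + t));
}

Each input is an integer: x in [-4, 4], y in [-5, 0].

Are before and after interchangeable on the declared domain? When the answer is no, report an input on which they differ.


Side by side, the visible changes include: local variable names differ.
One worked example (x=2, y=-3) — before: t = -1; u = 0; (!((2 - y) == (x * u))) -> true; x = 3; v = 0; [i=2]; v = -3; [i=3]; v = -6; [i=4]; v = -9; [i=5]; v = -12; s = 0; [i=-1]; s = 5; [i=0]; s = 10; [i=1]; s = 15; [i=2]; s = 20; v = 14; return 19; after: t = -1; q = 0; (!((2 - y) == (x * q))) -> true; x = 3; v = 0; [i=2]; v = -3; [i=3]; v = -6; [i=4]; v = -9; [i=5]; v = -12; s = 0; [i=-1]; s = 5; [i=0]; s = 10; [i=1]; s = 15; [i=2]; s = 20; v = 14; return 19; agreement on 19.
Sweeping the whole domain (54 inputs) finds no disagreement.
verdict: equivalent


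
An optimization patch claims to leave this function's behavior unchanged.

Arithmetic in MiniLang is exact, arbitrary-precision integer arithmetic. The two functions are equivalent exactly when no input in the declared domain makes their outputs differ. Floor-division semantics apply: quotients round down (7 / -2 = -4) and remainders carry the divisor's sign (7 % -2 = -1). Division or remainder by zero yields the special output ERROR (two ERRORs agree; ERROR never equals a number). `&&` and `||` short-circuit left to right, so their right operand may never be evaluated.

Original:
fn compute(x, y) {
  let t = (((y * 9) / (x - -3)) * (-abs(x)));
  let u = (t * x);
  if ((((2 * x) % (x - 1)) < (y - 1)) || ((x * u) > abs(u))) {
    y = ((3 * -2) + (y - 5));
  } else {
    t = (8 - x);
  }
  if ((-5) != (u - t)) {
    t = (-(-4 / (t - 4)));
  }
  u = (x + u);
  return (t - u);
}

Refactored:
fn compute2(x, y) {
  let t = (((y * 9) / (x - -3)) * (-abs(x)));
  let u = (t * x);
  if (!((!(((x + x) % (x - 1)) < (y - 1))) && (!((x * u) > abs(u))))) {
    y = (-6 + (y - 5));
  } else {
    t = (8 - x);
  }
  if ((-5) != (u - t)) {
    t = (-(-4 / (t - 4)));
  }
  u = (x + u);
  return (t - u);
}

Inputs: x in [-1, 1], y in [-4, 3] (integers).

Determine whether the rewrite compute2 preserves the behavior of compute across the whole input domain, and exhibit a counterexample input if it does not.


Comparing the listings, the differences include: arithmetic usage differs, constant usage differs, boolean connective usage differs.
Tracing x=0, y=-3: compute: t=0, then u=0, then ((((2 * x) % (x - 1)) < (y - 1)) || ((x * u) > abs(u))) is false, then t=8, then ((-5) != (u - t)) is true, then t=1, then u=0, then returns 1 | compute2: t=0, then u=0, then (!((!(((x + x) % (x - 1)) < (y - 1))) && (!((x * u) > abs(u))))) is false, then t=8, then ((-5) != (u - t)) is true, then t=1, then u=0, then returns 1 — matching result 1.
Every one of the 24 inputs gives matching results.
verdict: equivalent


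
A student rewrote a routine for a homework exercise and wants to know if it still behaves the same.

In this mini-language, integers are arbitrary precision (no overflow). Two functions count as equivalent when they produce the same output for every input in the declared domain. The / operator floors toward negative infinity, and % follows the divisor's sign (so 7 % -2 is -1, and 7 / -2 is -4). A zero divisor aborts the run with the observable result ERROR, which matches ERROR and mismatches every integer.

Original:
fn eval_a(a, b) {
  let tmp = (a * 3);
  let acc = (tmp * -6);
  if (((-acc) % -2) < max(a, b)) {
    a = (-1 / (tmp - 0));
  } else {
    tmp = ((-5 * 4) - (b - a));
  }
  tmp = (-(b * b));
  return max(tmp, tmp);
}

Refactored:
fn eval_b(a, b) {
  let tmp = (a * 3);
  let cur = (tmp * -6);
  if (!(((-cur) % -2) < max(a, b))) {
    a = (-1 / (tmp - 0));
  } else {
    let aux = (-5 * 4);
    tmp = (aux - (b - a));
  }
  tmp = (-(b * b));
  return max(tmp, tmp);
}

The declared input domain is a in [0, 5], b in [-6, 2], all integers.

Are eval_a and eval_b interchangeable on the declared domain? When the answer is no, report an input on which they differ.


Evaluate both at a=0, b=-6.
eval_a: tmp = 0; acc = 0; (((-acc) % -2) < max(a, b)) -> false; tmp = -14; tmp = -36; return -36
eval_b: tmp = 0; cur = 0; (!(((-cur) % -2) < max(a, b))) -> true; division by zero -> ERROR
-36 vs ERROR — the two versions disagree here.
verdict: not equivalent; witness: a=0, b=-6
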